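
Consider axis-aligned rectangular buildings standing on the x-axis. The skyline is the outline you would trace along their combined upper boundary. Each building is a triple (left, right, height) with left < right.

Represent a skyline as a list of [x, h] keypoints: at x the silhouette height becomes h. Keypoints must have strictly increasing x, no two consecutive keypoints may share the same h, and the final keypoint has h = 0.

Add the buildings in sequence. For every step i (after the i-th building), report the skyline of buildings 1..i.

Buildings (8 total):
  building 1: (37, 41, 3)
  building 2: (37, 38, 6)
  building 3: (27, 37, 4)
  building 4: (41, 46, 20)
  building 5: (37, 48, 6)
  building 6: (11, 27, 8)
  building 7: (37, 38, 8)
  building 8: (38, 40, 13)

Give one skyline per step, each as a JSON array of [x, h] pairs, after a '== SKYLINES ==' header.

== SKYLINES ==
[[37,3],[41,0]]
[[37,6],[38,3],[41,0]]
[[27,4],[37,6],[38,3],[41,0]]
[[27,4],[37,6],[38,3],[41,20],[46,0]]
[[27,4],[37,6],[41,20],[46,6],[48,0]]
[[11,8],[27,4],[37,6],[41,20],[46,6],[48,0]]
[[11,8],[27,4],[37,8],[38,6],[41,20],[46,6],[48,0]]
[[11,8],[27,4],[37,8],[38,13],[40,6],[41,20],[46,6],[48,0]]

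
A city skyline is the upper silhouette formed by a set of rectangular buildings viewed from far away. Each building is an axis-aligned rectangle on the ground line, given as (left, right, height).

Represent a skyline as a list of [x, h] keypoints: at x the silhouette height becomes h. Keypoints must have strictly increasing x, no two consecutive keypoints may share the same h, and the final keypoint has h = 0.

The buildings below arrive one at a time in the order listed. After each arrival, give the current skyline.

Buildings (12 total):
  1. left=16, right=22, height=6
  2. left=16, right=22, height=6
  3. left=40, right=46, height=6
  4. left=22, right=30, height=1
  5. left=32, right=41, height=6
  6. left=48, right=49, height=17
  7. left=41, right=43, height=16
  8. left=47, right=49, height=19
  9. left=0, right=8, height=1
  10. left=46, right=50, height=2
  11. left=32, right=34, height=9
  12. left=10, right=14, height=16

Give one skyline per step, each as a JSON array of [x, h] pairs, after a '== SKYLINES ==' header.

== SKYLINES ==
[[16,6],[22,0]]
[[16,6],[22,0]]
[[16,6],[22,0],[40,6],[46,0]]
[[16,6],[22,1],[30,0],[40,6],[46,0]]
[[16,6],[22,1],[30,0],[32,6],[46,0]]
[[16,6],[22,1],[30,0],[32,6],[46,0],[48,17],[49,0]]
[[16,6],[22,1],[30,0],[32,6],[41,16],[43,6],[46,0],[48,17],[49,0]]
[[16,6],[22,1],[30,0],[32,6],[41,16],[43,6],[46,0],[47,19],[49,0]]
[[0,1],[8,0],[16,6],[22,1],[30,0],[32,6],[41,16],[43,6],[46,0],[47,19],[49,0]]
[[0,1],[8,0],[16,6],[22,1],[30,0],[32,6],[41,16],[43,6],[46,2],[47,19],[49,2],[50,0]]
[[0,1],[8,0],[16,6],[22,1],[30,0],[32,9],[34,6],[41,16],[43,6],[46,2],[47,19],[49,2],[50,0]]
[[0,1],[8,0],[10,16],[14,0],[16,6],[22,1],[30,0],[32,9],[34,6],[41,16],[43,6],[46,2],[47,19],[49,2],[50,0]]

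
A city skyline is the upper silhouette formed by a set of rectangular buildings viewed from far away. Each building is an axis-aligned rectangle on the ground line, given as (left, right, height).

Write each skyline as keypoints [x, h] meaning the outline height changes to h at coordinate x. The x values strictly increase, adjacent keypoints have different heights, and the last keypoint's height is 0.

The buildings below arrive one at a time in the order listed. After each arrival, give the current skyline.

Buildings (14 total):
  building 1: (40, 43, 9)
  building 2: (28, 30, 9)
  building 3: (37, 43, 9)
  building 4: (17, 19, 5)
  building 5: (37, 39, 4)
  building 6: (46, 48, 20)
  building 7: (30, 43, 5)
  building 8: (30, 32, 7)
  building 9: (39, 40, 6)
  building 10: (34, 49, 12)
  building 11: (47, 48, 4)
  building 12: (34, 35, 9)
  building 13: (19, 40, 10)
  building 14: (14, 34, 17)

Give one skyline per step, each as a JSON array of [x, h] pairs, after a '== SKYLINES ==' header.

== SKYLINES ==
[[40,9],[43,0]]
[[28,9],[30,0],[40,9],[43,0]]
[[28,9],[30,0],[37,9],[43,0]]
[[17,5],[19,0],[28,9],[30,0],[37,9],[43,0]]
[[17,5],[19,0],[28,9],[30,0],[37,9],[43,0]]
[[17,5],[19,0],[28,9],[30,0],[37,9],[43,0],[46,20],[48,0]]
[[17,5],[19,0],[28,9],[30,5],[37,9],[43,0],[46,20],[48,0]]
[[17,5],[19,0],[28,9],[30,7],[32,5],[37,9],[43,0],[46,20],[48,0]]
[[17,5],[19,0],[28,9],[30,7],[32,5],[37,9],[43,0],[46,20],[48,0]]
[[17,5],[19,0],[28,9],[30,7],[32,5],[34,12],[46,20],[48,12],[49,0]]
[[17,5],[19,0],[28,9],[30,7],[32,5],[34,12],[46,20],[48,12],[49,0]]
[[17,5],[19,0],[28,9],[30,7],[32,5],[34,12],[46,20],[48,12],[49,0]]
[[17,5],[19,10],[34,12],[46,20],[48,12],[49,0]]
[[14,17],[34,12],[46,20],[48,12],[49,0]]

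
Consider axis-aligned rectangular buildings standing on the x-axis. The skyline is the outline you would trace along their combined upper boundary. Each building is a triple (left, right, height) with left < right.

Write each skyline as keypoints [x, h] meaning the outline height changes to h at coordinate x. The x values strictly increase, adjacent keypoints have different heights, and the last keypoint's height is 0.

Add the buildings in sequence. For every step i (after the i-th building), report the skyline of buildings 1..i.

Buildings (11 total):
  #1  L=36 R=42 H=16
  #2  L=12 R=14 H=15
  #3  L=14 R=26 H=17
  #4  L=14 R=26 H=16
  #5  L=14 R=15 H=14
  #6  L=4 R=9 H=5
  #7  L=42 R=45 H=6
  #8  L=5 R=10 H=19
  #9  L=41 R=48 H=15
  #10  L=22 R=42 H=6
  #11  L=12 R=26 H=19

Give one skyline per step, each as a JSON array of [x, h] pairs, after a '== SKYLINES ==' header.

== SKYLINES ==
[[36,16],[42,0]]
[[12,15],[14,0],[36,16],[42,0]]
[[12,15],[14,17],[26,0],[36,16],[42,0]]
[[12,15],[14,17],[26,0],[36,16],[42,0]]
[[12,15],[14,17],[26,0],[36,16],[42,0]]
[[4,5],[9,0],[12,15],[14,17],[26,0],[36,16],[42,0]]
[[4,5],[9,0],[12,15],[14,17],[26,0],[36,16],[42,6],[45,0]]
[[4,5],[5,19],[10,0],[12,15],[14,17],[26,0],[36,16],[42,6],[45,0]]
[[4,5],[5,19],[10,0],[12,15],[14,17],[26,0],[36,16],[42,15],[48,0]]
[[4,5],[5,19],[10,0],[12,15],[14,17],[26,6],[36,16],[42,15],[48,0]]
[[4,5],[5,19],[10,0],[12,19],[26,6],[36,16],[42,15],[48,0]]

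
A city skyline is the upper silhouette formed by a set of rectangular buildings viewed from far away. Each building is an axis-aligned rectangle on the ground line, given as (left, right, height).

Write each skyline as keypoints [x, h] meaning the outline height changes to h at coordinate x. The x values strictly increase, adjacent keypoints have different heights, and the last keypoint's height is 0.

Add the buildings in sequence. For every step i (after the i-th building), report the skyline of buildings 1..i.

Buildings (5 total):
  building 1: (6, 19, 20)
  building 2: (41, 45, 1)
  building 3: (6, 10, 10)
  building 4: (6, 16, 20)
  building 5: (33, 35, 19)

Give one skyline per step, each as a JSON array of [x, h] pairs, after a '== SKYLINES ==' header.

== SKYLINES ==
[[6,20],[19,0]]
[[6,20],[19,0],[41,1],[45,0]]
[[6,20],[19,0],[41,1],[45,0]]
[[6,20],[19,0],[41,1],[45,0]]
[[6,20],[19,0],[33,19],[35,0],[41,1],[45,0]]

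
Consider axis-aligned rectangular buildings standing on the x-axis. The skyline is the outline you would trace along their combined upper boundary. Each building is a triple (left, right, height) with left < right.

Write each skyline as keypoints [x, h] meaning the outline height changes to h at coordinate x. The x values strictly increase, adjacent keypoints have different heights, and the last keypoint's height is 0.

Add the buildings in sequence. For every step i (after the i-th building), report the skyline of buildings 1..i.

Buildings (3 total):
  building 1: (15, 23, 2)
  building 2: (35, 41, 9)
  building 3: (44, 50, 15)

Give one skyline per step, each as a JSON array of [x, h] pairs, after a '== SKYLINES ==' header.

== SKYLINES ==
[[15,2],[23,0]]
[[15,2],[23,0],[35,9],[41,0]]
[[15,2],[23,0],[35,9],[41,0],[44,15],[50,0]]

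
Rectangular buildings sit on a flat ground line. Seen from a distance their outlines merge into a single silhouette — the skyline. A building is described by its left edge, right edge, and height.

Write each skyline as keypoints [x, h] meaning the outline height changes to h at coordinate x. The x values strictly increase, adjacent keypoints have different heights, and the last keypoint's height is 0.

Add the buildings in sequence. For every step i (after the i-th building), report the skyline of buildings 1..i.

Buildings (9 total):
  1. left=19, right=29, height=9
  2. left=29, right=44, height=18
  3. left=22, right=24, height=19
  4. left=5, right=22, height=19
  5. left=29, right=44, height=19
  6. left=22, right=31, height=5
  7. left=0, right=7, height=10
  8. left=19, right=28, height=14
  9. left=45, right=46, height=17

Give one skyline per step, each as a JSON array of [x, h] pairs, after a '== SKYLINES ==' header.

== SKYLINES ==
[[19,9],[29,0]]
[[19,9],[29,18],[44,0]]
[[19,9],[22,19],[24,9],[29,18],[44,0]]
[[5,19],[24,9],[29,18],[44,0]]
[[5,19],[24,9],[29,19],[44,0]]
[[5,19],[24,9],[29,19],[44,0]]
[[0,10],[5,19],[24,9],[29,19],[44,0]]
[[0,10],[5,19],[24,14],[28,9],[29,19],[44,0]]
[[0,10],[5,19],[24,14],[28,9],[29,19],[44,0],[45,17],[46,0]]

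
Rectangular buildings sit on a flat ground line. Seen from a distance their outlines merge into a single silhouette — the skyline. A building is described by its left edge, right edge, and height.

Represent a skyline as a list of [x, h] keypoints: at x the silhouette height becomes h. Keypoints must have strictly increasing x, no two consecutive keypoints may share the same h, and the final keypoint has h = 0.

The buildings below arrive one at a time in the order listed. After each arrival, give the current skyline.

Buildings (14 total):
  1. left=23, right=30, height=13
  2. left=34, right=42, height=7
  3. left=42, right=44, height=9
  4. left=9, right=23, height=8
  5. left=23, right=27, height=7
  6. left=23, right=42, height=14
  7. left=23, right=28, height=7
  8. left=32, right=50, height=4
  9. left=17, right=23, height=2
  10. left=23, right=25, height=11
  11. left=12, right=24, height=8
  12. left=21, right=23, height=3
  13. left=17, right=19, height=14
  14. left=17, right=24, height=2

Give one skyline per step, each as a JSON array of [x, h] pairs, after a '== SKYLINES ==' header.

== SKYLINES ==
[[23,13],[30,0]]
[[23,13],[30,0],[34,7],[42,0]]
[[23,13],[30,0],[34,7],[42,9],[44,0]]
[[9,8],[23,13],[30,0],[34,7],[42,9],[44,0]]
[[9,8],[23,13],[30,0],[34,7],[42,9],[44,0]]
[[9,8],[23,14],[42,9],[44,0]]
[[9,8],[23,14],[42,9],[44,0]]
[[9,8],[23,14],[42,9],[44,4],[50,0]]
[[9,8],[23,14],[42,9],[44,4],[50,0]]
[[9,8],[23,14],[42,9],[44,4],[50,0]]
[[9,8],[23,14],[42,9],[44,4],[50,0]]
[[9,8],[23,14],[42,9],[44,4],[50,0]]
[[9,8],[17,14],[19,8],[23,14],[42,9],[44,4],[50,0]]
[[9,8],[17,14],[19,8],[23,14],[42,9],[44,4],[50,0]]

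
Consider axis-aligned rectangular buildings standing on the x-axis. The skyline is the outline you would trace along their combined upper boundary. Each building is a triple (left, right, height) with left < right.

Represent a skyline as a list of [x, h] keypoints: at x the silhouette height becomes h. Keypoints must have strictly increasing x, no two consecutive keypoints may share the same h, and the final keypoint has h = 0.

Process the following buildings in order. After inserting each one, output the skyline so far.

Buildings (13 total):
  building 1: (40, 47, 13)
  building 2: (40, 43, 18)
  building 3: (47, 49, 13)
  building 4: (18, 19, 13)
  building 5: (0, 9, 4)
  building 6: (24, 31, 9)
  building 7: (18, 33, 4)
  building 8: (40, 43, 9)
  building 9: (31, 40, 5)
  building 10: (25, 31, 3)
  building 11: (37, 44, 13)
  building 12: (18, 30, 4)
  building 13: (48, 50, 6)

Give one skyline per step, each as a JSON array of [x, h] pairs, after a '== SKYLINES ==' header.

== SKYLINES ==
[[40,13],[47,0]]
[[40,18],[43,13],[47,0]]
[[40,18],[43,13],[49,0]]
[[18,13],[19,0],[40,18],[43,13],[49,0]]
[[0,4],[9,0],[18,13],[19,0],[40,18],[43,13],[49,0]]
[[0,4],[9,0],[18,13],[19,0],[24,9],[31,0],[40,18],[43,13],[49,0]]
[[0,4],[9,0],[18,13],[19,4],[24,9],[31,4],[33,0],[40,18],[43,13],[49,0]]
[[0,4],[9,0],[18,13],[19,4],[24,9],[31,4],[33,0],[40,18],[43,13],[49,0]]
[[0,4],[9,0],[18,13],[19,4],[24,9],[31,5],[40,18],[43,13],[49,0]]
[[0,4],[9,0],[18,13],[19,4],[24,9],[31,5],[40,18],[43,13],[49,0]]
[[0,4],[9,0],[18,13],[19,4],[24,9],[31,5],[37,13],[40,18],[43,13],[49,0]]
[[0,4],[9,0],[18,13],[19,4],[24,9],[31,5],[37,13],[40,18],[43,13],[49,0]]
[[0,4],[9,0],[18,13],[19,4],[24,9],[31,5],[37,13],[40,18],[43,13],[49,6],[50,0]]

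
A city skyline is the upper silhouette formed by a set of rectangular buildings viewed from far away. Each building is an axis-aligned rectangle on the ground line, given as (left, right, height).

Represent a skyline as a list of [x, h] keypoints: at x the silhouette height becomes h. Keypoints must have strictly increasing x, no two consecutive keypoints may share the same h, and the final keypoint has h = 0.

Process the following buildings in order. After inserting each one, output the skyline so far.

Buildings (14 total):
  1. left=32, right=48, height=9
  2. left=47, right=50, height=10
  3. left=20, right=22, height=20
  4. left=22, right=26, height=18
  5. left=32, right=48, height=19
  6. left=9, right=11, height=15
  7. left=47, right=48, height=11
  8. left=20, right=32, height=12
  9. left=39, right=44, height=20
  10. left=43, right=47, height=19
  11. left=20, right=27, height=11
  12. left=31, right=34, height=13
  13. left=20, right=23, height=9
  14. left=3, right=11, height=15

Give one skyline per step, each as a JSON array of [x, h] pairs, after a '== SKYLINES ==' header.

== SKYLINES ==
[[32,9],[48,0]]
[[32,9],[47,10],[50,0]]
[[20,20],[22,0],[32,9],[47,10],[50,0]]
[[20,20],[22,18],[26,0],[32,9],[47,10],[50,0]]
[[20,20],[22,18],[26,0],[32,19],[48,10],[50,0]]
[[9,15],[11,0],[20,20],[22,18],[26,0],[32,19],[48,10],[50,0]]
[[9,15],[11,0],[20,20],[22,18],[26,0],[32,19],[48,10],[50,0]]
[[9,15],[11,0],[20,20],[22,18],[26,12],[32,19],[48,10],[50,0]]
[[9,15],[11,0],[20,20],[22,18],[26,12],[32,19],[39,20],[44,19],[48,10],[50,0]]
[[9,15],[11,0],[20,20],[22,18],[26,12],[32,19],[39,20],[44,19],[48,10],[50,0]]
[[9,15],[11,0],[20,20],[22,18],[26,12],[32,19],[39,20],[44,19],[48,10],[50,0]]
[[9,15],[11,0],[20,20],[22,18],[26,12],[31,13],[32,19],[39,20],[44,19],[48,10],[50,0]]
[[9,15],[11,0],[20,20],[22,18],[26,12],[31,13],[32,19],[39,20],[44,19],[48,10],[50,0]]
[[3,15],[11,0],[20,20],[22,18],[26,12],[31,13],[32,19],[39,20],[44,19],[48,10],[50,0]]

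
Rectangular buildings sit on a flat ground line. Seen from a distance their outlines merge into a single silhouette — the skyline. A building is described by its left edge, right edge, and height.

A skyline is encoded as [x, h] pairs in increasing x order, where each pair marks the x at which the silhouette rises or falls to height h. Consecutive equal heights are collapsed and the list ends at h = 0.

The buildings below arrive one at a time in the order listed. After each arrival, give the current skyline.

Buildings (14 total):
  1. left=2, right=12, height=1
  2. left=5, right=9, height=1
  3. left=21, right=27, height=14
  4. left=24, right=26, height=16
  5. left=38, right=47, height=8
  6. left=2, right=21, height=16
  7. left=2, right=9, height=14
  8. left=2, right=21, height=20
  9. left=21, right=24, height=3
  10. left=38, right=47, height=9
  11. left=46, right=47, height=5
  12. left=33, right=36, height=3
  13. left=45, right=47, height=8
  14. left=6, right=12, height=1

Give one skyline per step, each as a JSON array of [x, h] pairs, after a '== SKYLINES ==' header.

== SKYLINES ==
[[2,1],[12,0]]
[[2,1],[12,0]]
[[2,1],[12,0],[21,14],[27,0]]
[[2,1],[12,0],[21,14],[24,16],[26,14],[27,0]]
[[2,1],[12,0],[21,14],[24,16],[26,14],[27,0],[38,8],[47,0]]
[[2,16],[21,14],[24,16],[26,14],[27,0],[38,8],[47,0]]
[[2,16],[21,14],[24,16],[26,14],[27,0],[38,8],[47,0]]
[[2,20],[21,14],[24,16],[26,14],[27,0],[38,8],[47,0]]
[[2,20],[21,14],[24,16],[26,14],[27,0],[38,8],[47,0]]
[[2,20],[21,14],[24,16],[26,14],[27,0],[38,9],[47,0]]
[[2,20],[21,14],[24,16],[26,14],[27,0],[38,9],[47,0]]
[[2,20],[21,14],[24,16],[26,14],[27,0],[33,3],[36,0],[38,9],[47,0]]
[[2,20],[21,14],[24,16],[26,14],[27,0],[33,3],[36,0],[38,9],[47,0]]
[[2,20],[21,14],[24,16],[26,14],[27,0],[33,3],[36,0],[38,9],[47,0]]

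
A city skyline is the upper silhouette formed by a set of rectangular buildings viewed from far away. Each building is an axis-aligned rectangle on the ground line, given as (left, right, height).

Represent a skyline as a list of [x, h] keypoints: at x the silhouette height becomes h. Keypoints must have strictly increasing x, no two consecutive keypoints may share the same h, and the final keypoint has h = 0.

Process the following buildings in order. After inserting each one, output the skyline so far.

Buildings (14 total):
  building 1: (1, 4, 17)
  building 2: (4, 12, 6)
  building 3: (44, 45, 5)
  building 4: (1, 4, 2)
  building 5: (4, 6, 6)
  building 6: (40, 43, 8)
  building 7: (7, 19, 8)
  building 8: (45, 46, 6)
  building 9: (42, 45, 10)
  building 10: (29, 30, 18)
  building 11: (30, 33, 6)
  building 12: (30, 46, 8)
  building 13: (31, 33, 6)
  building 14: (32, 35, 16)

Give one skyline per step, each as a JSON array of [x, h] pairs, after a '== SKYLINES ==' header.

== SKYLINES ==
[[1,17],[4,0]]
[[1,17],[4,6],[12,0]]
[[1,17],[4,6],[12,0],[44,5],[45,0]]
[[1,17],[4,6],[12,0],[44,5],[45,0]]
[[1,17],[4,6],[12,0],[44,5],[45,0]]
[[1,17],[4,6],[12,0],[40,8],[43,0],[44,5],[45,0]]
[[1,17],[4,6],[7,8],[19,0],[40,8],[43,0],[44,5],[45,0]]
[[1,17],[4,6],[7,8],[19,0],[40,8],[43,0],[44,5],[45,6],[46,0]]
[[1,17],[4,6],[7,8],[19,0],[40,8],[42,10],[45,6],[46,0]]
[[1,17],[4,6],[7,8],[19,0],[29,18],[30,0],[40,8],[42,10],[45,6],[46,0]]
[[1,17],[4,6],[7,8],[19,0],[29,18],[30,6],[33,0],[40,8],[42,10],[45,6],[46,0]]
[[1,17],[4,6],[7,8],[19,0],[29,18],[30,8],[42,10],[45,8],[46,0]]
[[1,17],[4,6],[7,8],[19,0],[29,18],[30,8],[42,10],[45,8],[46,0]]
[[1,17],[4,6],[7,8],[19,0],[29,18],[30,8],[32,16],[35,8],[42,10],[45,8],[46,0]]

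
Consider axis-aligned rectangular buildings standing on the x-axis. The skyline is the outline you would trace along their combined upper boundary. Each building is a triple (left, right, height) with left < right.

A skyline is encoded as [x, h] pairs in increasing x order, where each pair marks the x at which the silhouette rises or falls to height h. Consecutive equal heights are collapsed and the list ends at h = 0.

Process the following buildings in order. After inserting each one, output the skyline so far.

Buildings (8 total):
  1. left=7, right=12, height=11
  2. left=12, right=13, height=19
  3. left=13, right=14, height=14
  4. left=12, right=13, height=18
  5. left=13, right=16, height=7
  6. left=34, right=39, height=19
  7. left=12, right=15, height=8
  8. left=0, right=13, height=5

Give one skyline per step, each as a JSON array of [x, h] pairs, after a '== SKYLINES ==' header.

== SKYLINES ==
[[7,11],[12,0]]
[[7,11],[12,19],[13,0]]
[[7,11],[12,19],[13,14],[14,0]]
[[7,11],[12,19],[13,14],[14,0]]
[[7,11],[12,19],[13,14],[14,7],[16,0]]
[[7,11],[12,19],[13,14],[14,7],[16,0],[34,19],[39,0]]
[[7,11],[12,19],[13,14],[14,8],[15,7],[16,0],[34,19],[39,0]]
[[0,5],[7,11],[12,19],[13,14],[14,8],[15,7],[16,0],[34,19],[39,0]]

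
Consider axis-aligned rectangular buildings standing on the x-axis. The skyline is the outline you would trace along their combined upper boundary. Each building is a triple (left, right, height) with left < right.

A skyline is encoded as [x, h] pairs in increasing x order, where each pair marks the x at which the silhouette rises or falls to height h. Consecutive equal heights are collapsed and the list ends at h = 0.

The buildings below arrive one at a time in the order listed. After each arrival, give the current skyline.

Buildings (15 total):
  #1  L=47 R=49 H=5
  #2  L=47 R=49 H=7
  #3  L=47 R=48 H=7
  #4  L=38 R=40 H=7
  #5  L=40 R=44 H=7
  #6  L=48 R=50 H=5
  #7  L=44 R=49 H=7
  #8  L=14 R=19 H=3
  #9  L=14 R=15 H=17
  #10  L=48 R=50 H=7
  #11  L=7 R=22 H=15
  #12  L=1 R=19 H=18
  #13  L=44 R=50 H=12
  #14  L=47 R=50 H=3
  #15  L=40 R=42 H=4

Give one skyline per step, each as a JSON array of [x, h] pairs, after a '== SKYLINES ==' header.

== SKYLINES ==
[[47,5],[49,0]]
[[47,7],[49,0]]
[[47,7],[49,0]]
[[38,7],[40,0],[47,7],[49,0]]
[[38,7],[44,0],[47,7],[49,0]]
[[38,7],[44,0],[47,7],[49,5],[50,0]]
[[38,7],[49,5],[50,0]]
[[14,3],[19,0],[38,7],[49,5],[50,0]]
[[14,17],[15,3],[19,0],[38,7],[49,5],[50,0]]
[[14,17],[15,3],[19,0],[38,7],[50,0]]
[[7,15],[14,17],[15,15],[22,0],[38,7],[50,0]]
[[1,18],[19,15],[22,0],[38,7],[50,0]]
[[1,18],[19,15],[22,0],[38,7],[44,12],[50,0]]
[[1,18],[19,15],[22,0],[38,7],[44,12],[50,0]]
[[1,18],[19,15],[22,0],[38,7],[44,12],[50,0]]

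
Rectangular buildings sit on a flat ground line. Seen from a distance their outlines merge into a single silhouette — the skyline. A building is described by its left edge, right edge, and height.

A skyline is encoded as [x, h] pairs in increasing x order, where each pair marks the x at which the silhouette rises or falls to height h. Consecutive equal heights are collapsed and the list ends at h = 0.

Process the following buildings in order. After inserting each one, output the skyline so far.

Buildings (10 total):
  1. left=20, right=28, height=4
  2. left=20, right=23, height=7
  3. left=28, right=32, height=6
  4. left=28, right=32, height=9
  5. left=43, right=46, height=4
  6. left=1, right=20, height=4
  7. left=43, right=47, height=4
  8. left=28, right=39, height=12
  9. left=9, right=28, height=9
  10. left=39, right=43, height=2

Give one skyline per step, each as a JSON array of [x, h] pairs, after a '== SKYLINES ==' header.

== SKYLINES ==
[[20,4],[28,0]]
[[20,7],[23,4],[28,0]]
[[20,7],[23,4],[28,6],[32,0]]
[[20,7],[23,4],[28,9],[32,0]]
[[20,7],[23,4],[28,9],[32,0],[43,4],[46,0]]
[[1,4],[20,7],[23,4],[28,9],[32,0],[43,4],[46,0]]
[[1,4],[20,7],[23,4],[28,9],[32,0],[43,4],[47,0]]
[[1,4],[20,7],[23,4],[28,12],[39,0],[43,4],[47,0]]
[[1,4],[9,9],[28,12],[39,0],[43,4],[47,0]]
[[1,4],[9,9],[28,12],[39,2],[43,4],[47,0]]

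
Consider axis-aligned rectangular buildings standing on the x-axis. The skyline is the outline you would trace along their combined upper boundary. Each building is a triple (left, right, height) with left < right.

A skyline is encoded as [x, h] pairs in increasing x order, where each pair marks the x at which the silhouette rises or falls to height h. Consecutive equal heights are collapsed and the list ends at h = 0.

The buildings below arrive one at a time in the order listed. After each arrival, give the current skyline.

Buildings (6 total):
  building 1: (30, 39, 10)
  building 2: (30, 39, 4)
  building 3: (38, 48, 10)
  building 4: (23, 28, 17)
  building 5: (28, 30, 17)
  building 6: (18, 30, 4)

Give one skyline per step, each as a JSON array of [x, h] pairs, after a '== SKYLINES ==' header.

== SKYLINES ==
[[30,10],[39,0]]
[[30,10],[39,0]]
[[30,10],[48,0]]
[[23,17],[28,0],[30,10],[48,0]]
[[23,17],[30,10],[48,0]]
[[18,4],[23,17],[30,10],[48,0]]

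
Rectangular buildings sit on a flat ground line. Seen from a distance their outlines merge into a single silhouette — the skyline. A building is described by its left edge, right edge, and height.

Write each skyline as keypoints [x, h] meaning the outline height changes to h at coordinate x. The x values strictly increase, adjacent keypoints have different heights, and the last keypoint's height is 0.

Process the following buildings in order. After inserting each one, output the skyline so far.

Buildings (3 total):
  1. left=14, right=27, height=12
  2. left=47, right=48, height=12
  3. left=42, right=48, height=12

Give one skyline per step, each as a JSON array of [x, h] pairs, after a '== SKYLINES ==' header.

== SKYLINES ==
[[14,12],[27,0]]
[[14,12],[27,0],[47,12],[48,0]]
[[14,12],[27,0],[42,12],[48,0]]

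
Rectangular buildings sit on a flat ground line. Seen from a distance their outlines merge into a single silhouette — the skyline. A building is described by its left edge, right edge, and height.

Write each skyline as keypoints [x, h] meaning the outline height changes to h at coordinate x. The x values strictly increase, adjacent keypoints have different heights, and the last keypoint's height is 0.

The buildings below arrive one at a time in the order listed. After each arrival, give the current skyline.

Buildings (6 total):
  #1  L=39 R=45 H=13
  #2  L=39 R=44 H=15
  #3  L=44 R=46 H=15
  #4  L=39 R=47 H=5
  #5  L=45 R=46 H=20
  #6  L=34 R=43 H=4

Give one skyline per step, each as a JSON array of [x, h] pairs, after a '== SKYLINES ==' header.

== SKYLINES ==
[[39,13],[45,0]]
[[39,15],[44,13],[45,0]]
[[39,15],[46,0]]
[[39,15],[46,5],[47,0]]
[[39,15],[45,20],[46,5],[47,0]]
[[34,4],[39,15],[45,20],[46,5],[47,0]]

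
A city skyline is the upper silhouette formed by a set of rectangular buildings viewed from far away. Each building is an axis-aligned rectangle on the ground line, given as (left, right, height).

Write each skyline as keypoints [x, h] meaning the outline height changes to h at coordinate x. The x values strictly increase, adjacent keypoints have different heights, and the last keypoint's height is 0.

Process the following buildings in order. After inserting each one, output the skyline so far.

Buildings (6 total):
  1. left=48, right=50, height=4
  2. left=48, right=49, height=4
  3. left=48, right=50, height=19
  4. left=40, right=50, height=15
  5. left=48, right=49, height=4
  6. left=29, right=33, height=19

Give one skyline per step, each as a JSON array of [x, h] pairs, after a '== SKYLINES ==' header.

== SKYLINES ==
[[48,4],[50,0]]
[[48,4],[50,0]]
[[48,19],[50,0]]
[[40,15],[48,19],[50,0]]
[[40,15],[48,19],[50,0]]
[[29,19],[33,0],[40,15],[48,19],[50,0]]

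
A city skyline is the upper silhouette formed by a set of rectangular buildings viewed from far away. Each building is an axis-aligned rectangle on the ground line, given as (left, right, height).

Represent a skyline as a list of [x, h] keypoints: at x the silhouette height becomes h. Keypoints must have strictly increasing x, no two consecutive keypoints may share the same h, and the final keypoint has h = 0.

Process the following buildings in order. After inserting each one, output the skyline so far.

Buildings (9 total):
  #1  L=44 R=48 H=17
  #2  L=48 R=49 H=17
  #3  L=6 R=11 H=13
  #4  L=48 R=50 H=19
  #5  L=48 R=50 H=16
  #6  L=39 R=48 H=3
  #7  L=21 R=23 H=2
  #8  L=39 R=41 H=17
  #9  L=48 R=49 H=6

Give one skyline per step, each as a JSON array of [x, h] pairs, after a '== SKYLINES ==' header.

== SKYLINES ==
[[44,17],[48,0]]
[[44,17],[49,0]]
[[6,13],[11,0],[44,17],[49,0]]
[[6,13],[11,0],[44,17],[48,19],[50,0]]
[[6,13],[11,0],[44,17],[48,19],[50,0]]
[[6,13],[11,0],[39,3],[44,17],[48,19],[50,0]]
[[6,13],[11,0],[21,2],[23,0],[39,3],[44,17],[48,19],[50,0]]
[[6,13],[11,0],[21,2],[23,0],[39,17],[41,3],[44,17],[48,19],[50,0]]
[[6,13],[11,0],[21,2],[23,0],[39,17],[41,3],[44,17],[48,19],[50,0]]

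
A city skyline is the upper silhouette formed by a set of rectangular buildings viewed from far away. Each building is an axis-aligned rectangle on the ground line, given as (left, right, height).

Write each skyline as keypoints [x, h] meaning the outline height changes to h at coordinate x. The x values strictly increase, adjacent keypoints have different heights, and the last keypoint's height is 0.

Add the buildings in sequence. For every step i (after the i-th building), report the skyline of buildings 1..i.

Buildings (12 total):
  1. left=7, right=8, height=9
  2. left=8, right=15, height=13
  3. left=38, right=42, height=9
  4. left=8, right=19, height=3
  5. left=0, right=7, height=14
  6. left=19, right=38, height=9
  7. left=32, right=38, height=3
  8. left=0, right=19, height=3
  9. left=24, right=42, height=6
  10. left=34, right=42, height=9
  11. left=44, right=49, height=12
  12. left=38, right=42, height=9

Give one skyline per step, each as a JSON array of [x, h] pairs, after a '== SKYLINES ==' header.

== SKYLINES ==
[[7,9],[8,0]]
[[7,9],[8,13],[15,0]]
[[7,9],[8,13],[15,0],[38,9],[42,0]]
[[7,9],[8,13],[15,3],[19,0],[38,9],[42,0]]
[[0,14],[7,9],[8,13],[15,3],[19,0],[38,9],[42,0]]
[[0,14],[7,9],[8,13],[15,3],[19,9],[42,0]]
[[0,14],[7,9],[8,13],[15,3],[19,9],[42,0]]
[[0,14],[7,9],[8,13],[15,3],[19,9],[42,0]]
[[0,14],[7,9],[8,13],[15,3],[19,9],[42,0]]
[[0,14],[7,9],[8,13],[15,3],[19,9],[42,0]]
[[0,14],[7,9],[8,13],[15,3],[19,9],[42,0],[44,12],[49,0]]
[[0,14],[7,9],[8,13],[15,3],[19,9],[42,0],[44,12],[49,0]]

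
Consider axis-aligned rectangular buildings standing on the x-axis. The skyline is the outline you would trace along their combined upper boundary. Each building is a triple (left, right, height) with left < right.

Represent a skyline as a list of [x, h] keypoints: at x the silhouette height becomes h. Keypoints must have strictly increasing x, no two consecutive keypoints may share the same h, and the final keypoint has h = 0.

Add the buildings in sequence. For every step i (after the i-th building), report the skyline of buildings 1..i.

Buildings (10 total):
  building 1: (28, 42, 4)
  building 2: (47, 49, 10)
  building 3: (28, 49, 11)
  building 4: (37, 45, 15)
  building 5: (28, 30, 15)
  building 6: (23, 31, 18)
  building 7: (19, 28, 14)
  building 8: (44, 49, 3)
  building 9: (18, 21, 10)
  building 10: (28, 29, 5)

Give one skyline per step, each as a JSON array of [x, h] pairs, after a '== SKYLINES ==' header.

== SKYLINES ==
[[28,4],[42,0]]
[[28,4],[42,0],[47,10],[49,0]]
[[28,11],[49,0]]
[[28,11],[37,15],[45,11],[49,0]]
[[28,15],[30,11],[37,15],[45,11],[49,0]]
[[23,18],[31,11],[37,15],[45,11],[49,0]]
[[19,14],[23,18],[31,11],[37,15],[45,11],[49,0]]
[[19,14],[23,18],[31,11],[37,15],[45,11],[49,0]]
[[18,10],[19,14],[23,18],[31,11],[37,15],[45,11],[49,0]]
[[18,10],[19,14],[23,18],[31,11],[37,15],[45,11],[49,0]]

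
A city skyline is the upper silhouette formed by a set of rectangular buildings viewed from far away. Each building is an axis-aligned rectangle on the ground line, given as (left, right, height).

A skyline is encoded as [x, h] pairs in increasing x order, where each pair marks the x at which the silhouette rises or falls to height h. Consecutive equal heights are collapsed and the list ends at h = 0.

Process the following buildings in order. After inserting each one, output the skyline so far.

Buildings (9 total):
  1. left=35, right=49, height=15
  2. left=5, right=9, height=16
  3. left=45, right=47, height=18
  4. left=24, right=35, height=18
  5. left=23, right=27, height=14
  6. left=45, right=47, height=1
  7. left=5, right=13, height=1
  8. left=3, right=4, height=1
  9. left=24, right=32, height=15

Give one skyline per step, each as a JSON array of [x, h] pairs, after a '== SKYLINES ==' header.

== SKYLINES ==
[[35,15],[49,0]]
[[5,16],[9,0],[35,15],[49,0]]
[[5,16],[9,0],[35,15],[45,18],[47,15],[49,0]]
[[5,16],[9,0],[24,18],[35,15],[45,18],[47,15],[49,0]]
[[5,16],[9,0],[23,14],[24,18],[35,15],[45,18],[47,15],[49,0]]
[[5,16],[9,0],[23,14],[24,18],[35,15],[45,18],[47,15],[49,0]]
[[5,16],[9,1],[13,0],[23,14],[24,18],[35,15],[45,18],[47,15],[49,0]]
[[3,1],[4,0],[5,16],[9,1],[13,0],[23,14],[24,18],[35,15],[45,18],[47,15],[49,0]]
[[3,1],[4,0],[5,16],[9,1],[13,0],[23,14],[24,18],[35,15],[45,18],[47,15],[49,0]]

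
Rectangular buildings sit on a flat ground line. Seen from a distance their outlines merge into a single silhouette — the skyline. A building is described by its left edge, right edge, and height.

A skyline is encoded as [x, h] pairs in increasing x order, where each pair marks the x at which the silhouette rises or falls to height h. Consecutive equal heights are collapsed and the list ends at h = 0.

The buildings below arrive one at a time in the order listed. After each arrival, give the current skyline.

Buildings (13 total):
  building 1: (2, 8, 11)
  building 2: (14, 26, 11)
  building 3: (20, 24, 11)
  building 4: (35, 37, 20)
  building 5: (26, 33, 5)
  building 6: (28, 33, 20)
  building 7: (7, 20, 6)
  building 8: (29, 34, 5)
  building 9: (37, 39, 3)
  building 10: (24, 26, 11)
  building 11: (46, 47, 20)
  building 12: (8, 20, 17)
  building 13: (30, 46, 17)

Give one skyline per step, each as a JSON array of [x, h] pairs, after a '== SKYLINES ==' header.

== SKYLINES ==
[[2,11],[8,0]]
[[2,11],[8,0],[14,11],[26,0]]
[[2,11],[8,0],[14,11],[26,0]]
[[2,11],[8,0],[14,11],[26,0],[35,20],[37,0]]
[[2,11],[8,0],[14,11],[26,5],[33,0],[35,20],[37,0]]
[[2,11],[8,0],[14,11],[26,5],[28,20],[33,0],[35,20],[37,0]]
[[2,11],[8,6],[14,11],[26,5],[28,20],[33,0],[35,20],[37,0]]
[[2,11],[8,6],[14,11],[26,5],[28,20],[33,5],[34,0],[35,20],[37,0]]
[[2,11],[8,6],[14,11],[26,5],[28,20],[33,5],[34,0],[35,20],[37,3],[39,0]]
[[2,11],[8,6],[14,11],[26,5],[28,20],[33,5],[34,0],[35,20],[37,3],[39,0]]
[[2,11],[8,6],[14,11],[26,5],[28,20],[33,5],[34,0],[35,20],[37,3],[39,0],[46,20],[47,0]]
[[2,11],[8,17],[20,11],[26,5],[28,20],[33,5],[34,0],[35,20],[37,3],[39,0],[46,20],[47,0]]
[[2,11],[8,17],[20,11],[26,5],[28,20],[33,17],[35,20],[37,17],[46,20],[47,0]]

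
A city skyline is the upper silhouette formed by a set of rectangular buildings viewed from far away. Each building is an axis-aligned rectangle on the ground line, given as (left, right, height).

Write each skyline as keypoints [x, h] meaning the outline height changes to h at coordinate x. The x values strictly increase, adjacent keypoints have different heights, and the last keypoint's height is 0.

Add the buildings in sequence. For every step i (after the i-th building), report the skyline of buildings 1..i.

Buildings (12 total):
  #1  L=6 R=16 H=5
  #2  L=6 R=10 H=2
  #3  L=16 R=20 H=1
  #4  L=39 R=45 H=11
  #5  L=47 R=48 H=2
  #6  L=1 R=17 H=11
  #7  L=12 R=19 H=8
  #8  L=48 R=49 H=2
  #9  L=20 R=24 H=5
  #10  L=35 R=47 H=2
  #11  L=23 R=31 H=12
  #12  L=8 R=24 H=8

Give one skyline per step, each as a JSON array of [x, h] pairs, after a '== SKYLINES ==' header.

== SKYLINES ==
[[6,5],[16,0]]
[[6,5],[16,0]]
[[6,5],[16,1],[20,0]]
[[6,5],[16,1],[20,0],[39,11],[45,0]]
[[6,5],[16,1],[20,0],[39,11],[45,0],[47,2],[48,0]]
[[1,11],[17,1],[20,0],[39,11],[45,0],[47,2],[48,0]]
[[1,11],[17,8],[19,1],[20,0],[39,11],[45,0],[47,2],[48,0]]
[[1,11],[17,8],[19,1],[20,0],[39,11],[45,0],[47,2],[49,0]]
[[1,11],[17,8],[19,1],[20,5],[24,0],[39,11],[45,0],[47,2],[49,0]]
[[1,11],[17,8],[19,1],[20,5],[24,0],[35,2],[39,11],[45,2],[49,0]]
[[1,11],[17,8],[19,1],[20,5],[23,12],[31,0],[35,2],[39,11],[45,2],[49,0]]
[[1,11],[17,8],[23,12],[31,0],[35,2],[39,11],[45,2],[49,0]]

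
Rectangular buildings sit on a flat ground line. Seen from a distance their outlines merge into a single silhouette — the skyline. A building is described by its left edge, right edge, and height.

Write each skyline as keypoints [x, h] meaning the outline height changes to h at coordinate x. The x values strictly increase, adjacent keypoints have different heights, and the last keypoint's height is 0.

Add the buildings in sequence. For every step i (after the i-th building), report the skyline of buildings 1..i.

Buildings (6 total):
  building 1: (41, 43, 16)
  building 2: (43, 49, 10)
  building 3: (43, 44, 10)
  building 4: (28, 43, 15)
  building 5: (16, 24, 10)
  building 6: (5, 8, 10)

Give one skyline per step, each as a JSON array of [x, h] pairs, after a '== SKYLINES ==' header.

== SKYLINES ==
[[41,16],[43,0]]
[[41,16],[43,10],[49,0]]
[[41,16],[43,10],[49,0]]
[[28,15],[41,16],[43,10],[49,0]]
[[16,10],[24,0],[28,15],[41,16],[43,10],[49,0]]
[[5,10],[8,0],[16,10],[24,0],[28,15],[41,16],[43,10],[49,0]]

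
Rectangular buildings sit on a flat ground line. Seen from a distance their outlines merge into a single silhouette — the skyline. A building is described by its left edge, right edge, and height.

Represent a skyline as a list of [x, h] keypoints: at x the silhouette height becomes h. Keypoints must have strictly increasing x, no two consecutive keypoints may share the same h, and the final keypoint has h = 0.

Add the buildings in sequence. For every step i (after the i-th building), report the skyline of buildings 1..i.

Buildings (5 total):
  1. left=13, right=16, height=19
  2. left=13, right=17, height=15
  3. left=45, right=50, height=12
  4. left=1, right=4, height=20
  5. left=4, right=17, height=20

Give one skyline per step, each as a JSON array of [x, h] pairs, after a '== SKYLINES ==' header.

== SKYLINES ==
[[13,19],[16,0]]
[[13,19],[16,15],[17,0]]
[[13,19],[16,15],[17,0],[45,12],[50,0]]
[[1,20],[4,0],[13,19],[16,15],[17,0],[45,12],[50,0]]
[[1,20],[17,0],[45,12],[50,0]]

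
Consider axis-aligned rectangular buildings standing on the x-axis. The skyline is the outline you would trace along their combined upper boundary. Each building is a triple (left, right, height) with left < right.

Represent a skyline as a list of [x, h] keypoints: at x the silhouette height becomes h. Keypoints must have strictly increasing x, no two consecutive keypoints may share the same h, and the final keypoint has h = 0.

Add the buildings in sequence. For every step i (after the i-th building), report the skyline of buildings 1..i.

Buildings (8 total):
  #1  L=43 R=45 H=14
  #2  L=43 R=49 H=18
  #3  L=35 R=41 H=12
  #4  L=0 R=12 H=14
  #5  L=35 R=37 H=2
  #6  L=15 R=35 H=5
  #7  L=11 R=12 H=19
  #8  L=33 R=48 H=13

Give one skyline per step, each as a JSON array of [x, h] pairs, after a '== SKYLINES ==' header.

== SKYLINES ==
[[43,14],[45,0]]
[[43,18],[49,0]]
[[35,12],[41,0],[43,18],[49,0]]
[[0,14],[12,0],[35,12],[41,0],[43,18],[49,0]]
[[0,14],[12,0],[35,12],[41,0],[43,18],[49,0]]
[[0,14],[12,0],[15,5],[35,12],[41,0],[43,18],[49,0]]
[[0,14],[11,19],[12,0],[15,5],[35,12],[41,0],[43,18],[49,0]]
[[0,14],[11,19],[12,0],[15,5],[33,13],[43,18],[49,0]]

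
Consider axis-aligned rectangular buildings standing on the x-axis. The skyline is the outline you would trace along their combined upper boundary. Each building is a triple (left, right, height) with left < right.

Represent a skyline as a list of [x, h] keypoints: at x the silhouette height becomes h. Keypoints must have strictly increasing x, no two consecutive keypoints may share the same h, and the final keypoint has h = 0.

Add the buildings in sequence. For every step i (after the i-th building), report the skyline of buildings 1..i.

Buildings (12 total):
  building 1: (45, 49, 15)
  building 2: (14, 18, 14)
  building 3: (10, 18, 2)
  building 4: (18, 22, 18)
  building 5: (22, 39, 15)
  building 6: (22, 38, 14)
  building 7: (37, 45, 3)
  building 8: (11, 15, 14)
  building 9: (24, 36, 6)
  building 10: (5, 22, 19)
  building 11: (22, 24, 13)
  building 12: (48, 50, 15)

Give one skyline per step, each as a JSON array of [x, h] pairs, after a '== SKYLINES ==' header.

== SKYLINES ==
[[45,15],[49,0]]
[[14,14],[18,0],[45,15],[49,0]]
[[10,2],[14,14],[18,0],[45,15],[49,0]]
[[10,2],[14,14],[18,18],[22,0],[45,15],[49,0]]
[[10,2],[14,14],[18,18],[22,15],[39,0],[45,15],[49,0]]
[[10,2],[14,14],[18,18],[22,15],[39,0],[45,15],[49,0]]
[[10,2],[14,14],[18,18],[22,15],[39,3],[45,15],[49,0]]
[[10,2],[11,14],[18,18],[22,15],[39,3],[45,15],[49,0]]
[[10,2],[11,14],[18,18],[22,15],[39,3],[45,15],[49,0]]
[[5,19],[22,15],[39,3],[45,15],[49,0]]
[[5,19],[22,15],[39,3],[45,15],[49,0]]
[[5,19],[22,15],[39,3],[45,15],[50,0]]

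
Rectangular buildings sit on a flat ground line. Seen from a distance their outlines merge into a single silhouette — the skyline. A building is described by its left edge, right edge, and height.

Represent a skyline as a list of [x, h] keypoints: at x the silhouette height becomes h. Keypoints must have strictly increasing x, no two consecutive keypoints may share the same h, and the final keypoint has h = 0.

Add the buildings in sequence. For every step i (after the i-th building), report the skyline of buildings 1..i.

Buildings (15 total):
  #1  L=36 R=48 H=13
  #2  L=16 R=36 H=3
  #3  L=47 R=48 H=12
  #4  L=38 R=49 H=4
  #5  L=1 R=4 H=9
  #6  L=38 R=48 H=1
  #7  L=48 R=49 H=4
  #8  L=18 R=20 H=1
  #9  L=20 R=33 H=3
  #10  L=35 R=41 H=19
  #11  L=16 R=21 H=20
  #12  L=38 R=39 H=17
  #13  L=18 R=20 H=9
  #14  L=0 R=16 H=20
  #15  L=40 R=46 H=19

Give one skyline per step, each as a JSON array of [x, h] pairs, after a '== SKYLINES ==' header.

== SKYLINES ==
[[36,13],[48,0]]
[[16,3],[36,13],[48,0]]
[[16,3],[36,13],[48,0]]
[[16,3],[36,13],[48,4],[49,0]]
[[1,9],[4,0],[16,3],[36,13],[48,4],[49,0]]
[[1,9],[4,0],[16,3],[36,13],[48,4],[49,0]]
[[1,9],[4,0],[16,3],[36,13],[48,4],[49,0]]
[[1,9],[4,0],[16,3],[36,13],[48,4],[49,0]]
[[1,9],[4,0],[16,3],[36,13],[48,4],[49,0]]
[[1,9],[4,0],[16,3],[35,19],[41,13],[48,4],[49,0]]
[[1,9],[4,0],[16,20],[21,3],[35,19],[41,13],[48,4],[49,0]]
[[1,9],[4,0],[16,20],[21,3],[35,19],[41,13],[48,4],[49,0]]
[[1,9],[4,0],[16,20],[21,3],[35,19],[41,13],[48,4],[49,0]]
[[0,20],[21,3],[35,19],[41,13],[48,4],[49,0]]
[[0,20],[21,3],[35,19],[46,13],[48,4],[49,0]]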